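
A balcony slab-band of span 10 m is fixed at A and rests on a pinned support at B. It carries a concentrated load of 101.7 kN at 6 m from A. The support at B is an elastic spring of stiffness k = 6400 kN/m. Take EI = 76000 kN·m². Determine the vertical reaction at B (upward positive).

R_B = 42.42 kN

Choose R_B as the redundant. The primary structure is the cantilever fixed at A.
Deflection at B on the released cantilever, summing each load's contribution:
  point load 101.7 at a = 6: Pa²(3L − a)/(6EI) = 14645/EI
Tip deflection under a unit load at B: L³/(3EI) = 333.3/EI.
With EI = 76000 kN·m²: δ_0 = 0.19269 m and δ_{BB} = 0.004386 m/kN.
Compatibility — the spring shortens by R_B/k under the reaction it provides: δ_0 − R_B·δ_{BB} = R_B/k. With 1/k = 0.000156 m/kN, R_B = δ_0 / (δ_{BB} + 1/k) = 0.19269 / (0.004386 + 0.000156) = 42.42 kN.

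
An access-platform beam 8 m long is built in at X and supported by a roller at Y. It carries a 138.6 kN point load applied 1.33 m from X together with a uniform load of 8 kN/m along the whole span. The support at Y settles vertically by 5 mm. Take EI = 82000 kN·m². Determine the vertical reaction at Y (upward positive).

R_Y = 27.03 kN

Release the roller at Y. Primary structure: cantilever fixed at X.
Primary-structure tip deflection at Y by superposition:
  point load 138.6 at a = 1.33: Pa²(3L − a)/(6EI) = 926.3/EI
  UDL 8: wL⁴/(8EI) = 4096/EI
  δ_0 = 5022/EI
Tip deflection under a unit load at Y: L³/(3EI) = 170.7/EI.
With EI = 82000 kN·m²: δ_0 = 0.061248 m and δ_{YY} = 0.002081 m/kN.
Compatibility — the beam at Y must follow the support down by 0.005 m: δ_0 − R_Y·δ_{YY} = 0.005, so R_Y = (0.061248 − 0.005)/0.002081 = 27.03 kN.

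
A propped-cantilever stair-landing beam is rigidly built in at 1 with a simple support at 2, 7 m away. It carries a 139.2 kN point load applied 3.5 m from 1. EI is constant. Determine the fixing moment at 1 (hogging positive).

Take the reaction at 2 as the redundant and release it; the primary structure is a cantilever fixed at 1.
Primary-structure tip deflection at 2 by superposition:
  point load 139.2 at a = 3.5: Pa²(3L − a)/(6EI) = 4974/EI
Flexibility coefficient — unit upward force at 2: δ_{22} = L³/(3EI) = 114.3/EI.
The prop prevents deflection at 2: R_2 = δ_0/δ_{22} = 4974/114.3 = 43.5 kN.
Moment equilibrium about 1: M_1 = Σ(load moments about 1) − R_2·L = 487.2 − 43.5×7 = 182.7 kN·m.

M_1 = 182.7 kN·m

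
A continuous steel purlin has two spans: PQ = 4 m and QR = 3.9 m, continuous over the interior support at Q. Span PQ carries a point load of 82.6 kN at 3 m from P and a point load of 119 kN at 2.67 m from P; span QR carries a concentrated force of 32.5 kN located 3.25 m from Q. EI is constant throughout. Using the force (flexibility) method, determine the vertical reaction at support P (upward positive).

Insert a hinge at Q; M_Q is the redundant, and each span becomes simply supported.
End slopes at the hinge Q, treating each span as simply supported:
  span PQ: point load 82.6 at a = 3: Pab(L + a)/(6LEI) = 72.28/EI
  span PQ: point load 119 at a = 2.67: Pab(L + a)/(6LEI) = 117.4/EI
  span QR: point load 32.5 at a = 3.25: Pab(L + b)/(6LEI) = 13.35/EI
  relative rotation θ_0 = (189.7 + 13.35)/EI = 203.1/EI
A unit hogging moment at Q produces rotation L₁/(3EI) + L₂/(3EI) = 2.633/EI.
Compatibility: M_Q·(L₁+L₂)/(3EI) = θ_0, giving M_Q = 77.11 kN·m (hogging).
Span PQ, ΣM about P with M_Q applied at Q: R_Q^{PQ}·4 = 565.5 + 77.11, so R_Q^{PQ} = 160.7 kN and R_P = 201.6 − 160.7 = 40.94 kN.

R_P = 40.94 kN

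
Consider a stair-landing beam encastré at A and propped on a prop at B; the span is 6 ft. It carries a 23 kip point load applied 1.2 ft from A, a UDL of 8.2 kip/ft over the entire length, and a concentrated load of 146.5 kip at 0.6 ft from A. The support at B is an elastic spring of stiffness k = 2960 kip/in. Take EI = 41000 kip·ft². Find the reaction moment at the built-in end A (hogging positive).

Choose R_B as the redundant. The primary structure is the cantilever fixed at A.
Free-end deflection of the primary structure under the applied loading (downward +):
  point load 23 at a = 1.2: Pa²(3L − a)/(6EI) = 92.74/EI
  UDL 8.2: wL⁴/(8EI) = 1328/EI
  point load 146.5 at a = 0.6: Pa²(3L − a)/(6EI) = 152.9/EI
  δ_0 = 1574/EI
Flexibility coefficient — unit upward force at B: δ_{BB} = L³/(3EI) = 72/EI.
With EI = 41000 kip·ft²: δ_0 = 0.038392 ft and δ_{BB} = 0.001756 ft/kip.
Compatibility — the spring shortens by R_B/k under the reaction it provides: δ_0 − R_B·δ_{BB} = R_B/k. With 1/k = 1/(2960×12) ft/kip = 0.000028 ft/kip, R_B = δ_0 / (δ_{BB} + 1/k) = 0.038392 / (0.001756 + 0.000028) = 21.52 kip.
Moment equilibrium about A: M_A = Σ(load moments about A) − R_B·L = 263.1 − 21.52×6 = 134 kip·ft.

M_A = 134 kip·ft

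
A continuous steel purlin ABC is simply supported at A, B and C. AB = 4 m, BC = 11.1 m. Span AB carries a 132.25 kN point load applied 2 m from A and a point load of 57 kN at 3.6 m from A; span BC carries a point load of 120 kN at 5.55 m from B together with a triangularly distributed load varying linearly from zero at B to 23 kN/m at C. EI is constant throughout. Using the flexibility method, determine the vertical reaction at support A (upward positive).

Insert a hinge at B; M_B is the redundant, and each span becomes simply supported.
Rotations at B on the released spans (each span's end-slope, ×1/EI):
  span AB: point load 132.25 at a = 2: Pab(L + a)/(6LEI) = 132.2/EI
  span AB: point load 57 at a = 3.6: Pab(L + a)/(6LEI) = 25.99/EI
  span BC: point load 120 at a = 5.55: Pab(L + b)/(6LEI) = 924.1/EI
  span BC: triangular load, peak 23: 7w₀L³/(360EI) = 611.6/EI
  relative rotation θ_0 = (158.2 + 1536)/EI = 1694/EI
A unit hogging moment at B produces rotation L₁/(3EI) + L₂/(3EI) = 5.033/EI.
Slope continuity at B: θ_0 = M_B·5.033/EI, so M_B = 1694/5.033 = 336.5 kN·m (hogging).
Span AB, ΣM about A with M_B applied at B: R_B^{AB}·4 = 469.7 + 336.5, so R_B^{AB} = 201.6 kN and R_A = 189.2 − 201.6 = -12.31 kN.

R_A = -12.31 kN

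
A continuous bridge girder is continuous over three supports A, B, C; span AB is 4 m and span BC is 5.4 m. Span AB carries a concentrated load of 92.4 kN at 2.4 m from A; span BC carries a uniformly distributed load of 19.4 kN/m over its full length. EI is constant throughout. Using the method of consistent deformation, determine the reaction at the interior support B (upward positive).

R_B = 138.6 kN

Take M_B as the redundant. Released structure: two simple spans AB and BC with a hinge at B.
Rotations at B on the released spans (each span's end-slope, ×1/EI):
  span AB: point load 92.4 at a = 2.4: Pab(L + a)/(6LEI) = 94.62/EI
  span BC: UDL 19.4: wL³/(24EI) = 127.3/EI
  relative rotation θ_0 = (94.62 + 127.3)/EI = 221.9/EI
A unit hogging moment at B produces rotation L₁/(3EI) + L₂/(3EI) = 3.133/EI.
Compatibility: M_B·(L₁+L₂)/(3EI) = θ_0, giving M_B = 70.82 kN·m (hogging).
Span AB, ΣM about A with M_B applied at B: R_B^{AB}·4 = 221.8 + 70.82, so R_B^{AB} = 73.14 kN and R_A = 92.4 − 73.14 = 19.26 kN.
Span BC, ΣM about C: R_B^{BC}·5.4 = 282.9 + 70.82, so R_B^{BC} = 65.49 kN and R_C = 104.8 − 65.49 = 39.27 kN.
R_B = 73.14 + 65.49 = 138.6 kN.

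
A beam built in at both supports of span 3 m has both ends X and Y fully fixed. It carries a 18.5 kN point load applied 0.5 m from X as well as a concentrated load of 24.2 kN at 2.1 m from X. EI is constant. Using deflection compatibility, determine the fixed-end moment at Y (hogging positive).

M_Y = 11.96 kN·m

Release both end moments; the primary structure is a simply-supported span XY with redundants M_X and M_Y.
Simple-span end rotations at X and Y under the given loads:
  at X: point load 18.5 at a = 0.5: Pab(L + b)/(6LEI) = 7.066/EI
  at Y: point load 18.5 at a = 0.5: Pab(L + a)/(6LEI) = 4.497/EI
  at X: point load 24.2 at a = 2.1: Pab(L + b)/(6LEI) = 9.91/EI
  at Y: point load 24.2 at a = 2.1: Pab(L + a)/(6LEI) = 12.96/EI
  θ_X0 = 16.98/EI,  θ_Y0 = 17.46/EI
Flexibility coefficients: a unit moment at one end gives L/(3EI) there and L/(6EI) at the far end, so f₁₁ = f₂₂ = 1/EI and f₁₂ = f₂₁ = 0.5/EI.
Compatibility — zero rotation at each built-in end:
  1 M_X + 0.5 M_Y = 16.98
  0.5 M_X + 1 M_Y = 17.46
Solving the pair gives M_X = 11 kN·m and M_Y = 11.96 kN·m (hogging).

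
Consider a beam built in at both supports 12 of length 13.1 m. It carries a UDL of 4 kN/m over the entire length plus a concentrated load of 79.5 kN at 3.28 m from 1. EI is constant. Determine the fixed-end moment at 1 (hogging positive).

M_1 = 203.7 kN·m

Release both end moments; the primary structure is a simply-supported span 12 with redundants M_1 and M_2.
On the primary (simply-supported) span, the end slopes from the loading are:
  at 1: UDL 4: wL³/(24EI) = 374.7/EI
  at 2: UDL 4: wL³/(24EI) = 374.7/EI
  at 1: point load 79.5 at a = 3.28: Pab(L + b)/(6LEI) = 746.7/EI
  at 2: point load 79.5 at a = 3.28: Pab(L + a)/(6LEI) = 533.6/EI
  θ_10 = 1121/EI,  θ_20 = 908.3/EI
Flexibility coefficients: a unit moment at one end gives L/(3EI) there and L/(6EI) at the far end, so f₁₁ = f₂₂ = 4.367/EI and f₁₂ = f₂₁ = 2.183/EI.
Compatibility — zero rotation at each built-in end:
  4.367 M_1 + 2.183 M_2 = 1121
  2.183 M_1 + 4.367 M_2 = 908.3
Solving the pair gives M_1 = 203.7 kN·m and M_2 = 106.1 kN·m (hogging).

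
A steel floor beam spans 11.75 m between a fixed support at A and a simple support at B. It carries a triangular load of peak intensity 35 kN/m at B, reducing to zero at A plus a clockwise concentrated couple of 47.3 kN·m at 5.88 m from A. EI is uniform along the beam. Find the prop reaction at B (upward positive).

Remove the prop at B; the released (primary) structure is a cantilever built in at A.
Downward deflection at the released point B due to the loads:
  triangular load, peak 35 at the free end: 11w₀L⁴/(120EI) = 61155/EI
  clockwise couple 47.3 at a = 5.88: M₀a(2L − a)/(2EI) = 2450/EI
  δ_0 = 63605/EI
Flexibility coefficient — unit upward force at B: δ_{BB} = L³/(3EI) = 540.7/EI.
Compatibility at B: δ_0 − R_B·δ_{BB} = 0, so R_B = 63605/540.7 = 117.6 kN.

R_B = 117.6 kN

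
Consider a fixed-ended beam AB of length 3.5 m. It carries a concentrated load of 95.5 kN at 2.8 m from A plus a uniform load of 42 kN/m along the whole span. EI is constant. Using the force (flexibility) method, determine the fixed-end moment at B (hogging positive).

M_B = 85.66 kN·m

Release both end moments; the primary structure is a simply-supported span AB with redundants M_A and M_B.
Simple-span end rotations at A and B under the given loads:
  at A: point load 95.5 at a = 2.8: Pab(L + b)/(6LEI) = 37.44/EI
  at B: point load 95.5 at a = 2.8: Pab(L + a)/(6LEI) = 56.15/EI
  at A: UDL 42: wL³/(24EI) = 75.03/EI
  at B: UDL 42: wL³/(24EI) = 75.03/EI
  θ_A0 = 112.5/EI,  θ_B0 = 131.2/EI
Flexibility coefficients: a unit moment at one end gives L/(3EI) there and L/(6EI) at the far end, so f₁₁ = f₂₂ = 1.167/EI and f₁₂ = f₂₁ = 0.5833/EI.
Compatibility — zero rotation at each built-in end:
  1.167 M_A + 0.5833 M_B = 112.5
  0.5833 M_A + 1.167 M_B = 131.2
Solving the pair gives M_A = 53.57 kN·m and M_B = 85.66 kN·m (hogging).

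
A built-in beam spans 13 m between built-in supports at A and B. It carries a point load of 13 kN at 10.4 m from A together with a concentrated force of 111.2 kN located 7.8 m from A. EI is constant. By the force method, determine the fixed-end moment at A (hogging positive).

M_A = 144.2 kN·m

Take the two fixed-end moments M_A, M_B as redundants; the released structure is the simple span AB.
Simple-span end rotations at A and B under the given loads:
  at A: point load 13 at a = 10.4: Pab(L + b)/(6LEI) = 70.3/EI
  at B: point load 13 at a = 10.4: Pab(L + a)/(6LEI) = 105.5/EI
  at A: point load 111.2 at a = 7.8: Pab(L + b)/(6LEI) = 1052/EI
  at B: point load 111.2 at a = 7.8: Pab(L + a)/(6LEI) = 1203/EI
  θ_A0 = 1123/EI,  θ_B0 = 1308/EI
Flexibility coefficients: a unit moment at one end gives L/(3EI) there and L/(6EI) at the far end, so f₁₁ = f₂₂ = 4.333/EI and f₁₂ = f₂₁ = 2.167/EI.
Compatibility — zero rotation at each built-in end:
  4.333 M_A + 2.167 M_B = 1123
  2.167 M_A + 4.333 M_B = 1308
Solving the pair gives M_A = 144.2 kN·m and M_B = 229.8 kN·m (hogging).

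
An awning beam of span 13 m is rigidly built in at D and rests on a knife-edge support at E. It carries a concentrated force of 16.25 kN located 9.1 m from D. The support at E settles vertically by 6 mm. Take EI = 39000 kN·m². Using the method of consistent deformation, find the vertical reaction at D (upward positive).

R_D = 7.413 kN

Take the reaction at E as the redundant and release it; the primary structure is a cantilever fixed at D.
Downward deflection at the released point E due to the loads:
  point load 16.25 at a = 9.1: Pa²(3L − a)/(6EI) = 6706/EI
Flexibility coefficient — unit upward force at E: δ_{EE} = L³/(3EI) = 732.3/EI.
With EI = 39000 kN·m²: δ_0 = 0.17195 m and δ_{EE} = 0.018778 m/kN.
Compatibility — the beam at E must follow the support down by 0.006 m: δ_0 − R_E·δ_{EE} = 0.006, so R_E = (0.17195 − 0.006)/0.018778 = 8.837 kN.
Vertical equilibrium: R_D = ΣP − R_E = 16.25 − 8.837 = 7.413 kN.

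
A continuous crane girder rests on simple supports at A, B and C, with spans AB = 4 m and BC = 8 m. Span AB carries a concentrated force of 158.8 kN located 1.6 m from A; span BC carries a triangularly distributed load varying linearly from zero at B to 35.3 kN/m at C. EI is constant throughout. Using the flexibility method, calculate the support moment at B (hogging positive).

M_B = 123.4 kN·m

Release continuity at B by inserting a hinge; the redundant is the internal moment M_B. The primary structure is two simply-supported spans AB and BC.
End slopes at the hinge B, treating each span as simply supported:
  span AB: point load 158.8 at a = 1.6: Pab(L + a)/(6LEI) = 142.3/EI
  span BC: triangular load, peak 35.3: 7w₀L³/(360EI) = 351.4/EI
  relative rotation θ_0 = (142.3 + 351.4)/EI = 493.7/EI
A unit hogging moment at B produces rotation L₁/(3EI) + L₂/(3EI) = 4/EI.
Slope continuity at B: θ_0 = M_B·4/EI, so M_B = 493.7/4 = 123.4 kN·m (hogging).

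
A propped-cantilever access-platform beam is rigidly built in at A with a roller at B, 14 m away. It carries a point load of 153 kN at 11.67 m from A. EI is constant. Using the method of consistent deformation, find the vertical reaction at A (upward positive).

R_A = 37.84 kN

Release the roller at B. Primary structure: cantilever fixed at A.
Primary-structure tip deflection at B by superposition:
  point load 153 at a = 11.67: Pa²(3L − a)/(6EI) = 105331/EI
Tip deflection under a unit load at B: L³/(3EI) = 914.7/EI.
Compatibility at B: δ_0 − R_B·δ_{BB} = 0, so R_B = 105331/914.7 = 115.2 kN.
Vertical equilibrium: R_A = ΣP − R_B = 153 − 115.2 = 37.84 kN.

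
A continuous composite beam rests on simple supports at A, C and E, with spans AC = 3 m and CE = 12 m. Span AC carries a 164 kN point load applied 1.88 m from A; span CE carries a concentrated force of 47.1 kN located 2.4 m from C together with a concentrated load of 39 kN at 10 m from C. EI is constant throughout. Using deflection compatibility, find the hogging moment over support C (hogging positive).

Insert a hinge at C; M_C is the redundant, and each span becomes simply supported.
Rotations at C on the released spans (each span's end-slope, ×1/EI):
  span AC: point load 164 at a = 1.88: Pab(L + a)/(6LEI) = 93.62/EI
  span CE: point load 47.1 at a = 2.4: Pab(L + b)/(6LEI) = 325.6/EI
  span CE: point load 39 at a = 10: Pab(L + b)/(6LEI) = 151.7/EI
  relative rotation θ_0 = (93.62 + 477.2)/EI = 570.8/EI
A unit hogging moment at C produces rotation L₁/(3EI) + L₂/(3EI) = 5/EI.
Compatibility: M_C·(L₁+L₂)/(3EI) = θ_0, giving M_C = 114.2 kN·m (hogging).

M_C = 114.2 kN·m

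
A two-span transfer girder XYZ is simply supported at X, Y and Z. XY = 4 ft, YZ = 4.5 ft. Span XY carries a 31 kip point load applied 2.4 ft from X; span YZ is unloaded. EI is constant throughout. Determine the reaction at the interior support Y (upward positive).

R_Y = 23.89 kip

Insert a hinge at Y; M_Y is the redundant, and each span becomes simply supported.
End slopes at the hinge Y, treating each span as simply supported:
  span XY: point load 31 at a = 2.4: Pab(L + a)/(6LEI) = 31.74/EI
  relative rotation θ_0 = (31.74 + 0)/EI = 31.74/EI
A unit hogging moment at Y produces rotation L₁/(3EI) + L₂/(3EI) = 2.833/EI.
Slope continuity at Y: θ_0 = M_Y·2.833/EI, so M_Y = 31.74/2.833 = 11.2 kip·ft (hogging).
Span XY, ΣM about X with M_Y applied at Y: R_Y^{XY}·4 = 74.4 + 11.2, so R_Y^{XY} = 21.4 kip and R_X = 31 − 21.4 = 9.599 kip.
Span YZ, ΣM about Z: R_Y^{YZ}·4.5 = 0 + 11.2, so R_Y^{YZ} = 2.49 kip and R_Z = 0 − 2.49 = -2.49 kip.
R_Y = 21.4 + 2.49 = 23.89 kip.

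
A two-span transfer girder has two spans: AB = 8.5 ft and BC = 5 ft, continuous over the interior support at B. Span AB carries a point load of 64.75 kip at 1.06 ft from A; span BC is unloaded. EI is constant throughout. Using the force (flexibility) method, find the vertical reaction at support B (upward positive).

R_B = 14.83 kip

Take M_B as the redundant. Released structure: two simple spans AB and BC with a hinge at B.
Rotations at B on the released spans (each span's end-slope, ×1/EI):
  span AB: point load 64.75 at a = 1.06: Pab(L + a)/(6LEI) = 95.72/EI
  relative rotation θ_0 = (95.72 + 0)/EI = 95.72/EI
A unit hogging moment at B produces rotation L₁/(3EI) + L₂/(3EI) = 4.5/EI.
Slope continuity at B: θ_0 = M_B·4.5/EI, so M_B = 95.72/4.5 = 21.27 kip·ft (hogging).
Span AB, ΣM about A with M_B applied at B: R_B^{AB}·8.5 = 68.64 + 21.27, so R_B^{AB} = 10.58 kip and R_A = 64.75 − 10.58 = 54.17 kip.
Span BC, ΣM about C: R_B^{BC}·5 = 0 + 21.27, so R_B^{BC} = 4.254 kip and R_C = 0 − 4.254 = -4.254 kip.
R_B = 10.58 + 4.254 = 14.83 kip.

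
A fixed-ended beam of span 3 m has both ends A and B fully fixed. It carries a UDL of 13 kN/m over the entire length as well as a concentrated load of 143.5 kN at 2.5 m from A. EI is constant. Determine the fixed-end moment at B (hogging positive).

Take the two fixed-end moments M_A, M_B as redundants; the released structure is the simple span AB.
End rotations of the released simple span under the applied load (×1/EI):
  at A: UDL 13: wL³/(24EI) = 14.62/EI
  at B: UDL 13: wL³/(24EI) = 14.62/EI
  at A: point load 143.5 at a = 2.5: Pab(L + b)/(6LEI) = 34.88/EI
  at B: point load 143.5 at a = 2.5: Pab(L + a)/(6LEI) = 54.81/EI
  θ_A0 = 49.5/EI,  θ_B0 = 69.43/EI
Flexibility coefficients: a unit moment at one end gives L/(3EI) there and L/(6EI) at the far end, so f₁₁ = f₂₂ = 1/EI and f₁₂ = f₂₁ = 0.5/EI.
Compatibility — zero rotation at each built-in end:
  1 M_A + 0.5 M_B = 49.5
  0.5 M_A + 1 M_B = 69.43
Solving the pair gives M_A = 19.72 kN·m and M_B = 59.58 kN·m (hogging).

M_B = 59.58 kN·m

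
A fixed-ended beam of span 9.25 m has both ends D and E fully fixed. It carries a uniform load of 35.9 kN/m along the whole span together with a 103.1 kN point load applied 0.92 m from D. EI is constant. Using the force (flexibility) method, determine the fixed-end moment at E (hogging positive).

M_E = 264.5 kN·m

Take the two fixed-end moments M_D, M_E as redundants; the released structure is the simple span DE.
On the primary (simply-supported) span, the end slopes from the loading are:
  at D: UDL 35.9: wL³/(24EI) = 1184/EI
  at E: UDL 35.9: wL³/(24EI) = 1184/EI
  at D: point load 103.1 at a = 0.92: Pab(L + b)/(6LEI) = 250.3/EI
  at E: point load 103.1 at a = 0.92: Pab(L + a)/(6LEI) = 144.8/EI
  θ_D0 = 1434/EI,  θ_E0 = 1329/EI
Flexibility coefficients: a unit moment at one end gives L/(3EI) there and L/(6EI) at the far end, so f₁₁ = f₂₂ = 3.083/EI and f₁₂ = f₂₁ = 1.542/EI.
Compatibility — zero rotation at each built-in end:
  3.083 M_D + 1.542 M_E = 1434
  1.542 M_D + 3.083 M_E = 1329
Solving the pair gives M_D = 332.9 kN·m and M_E = 264.5 kN·m (hogging).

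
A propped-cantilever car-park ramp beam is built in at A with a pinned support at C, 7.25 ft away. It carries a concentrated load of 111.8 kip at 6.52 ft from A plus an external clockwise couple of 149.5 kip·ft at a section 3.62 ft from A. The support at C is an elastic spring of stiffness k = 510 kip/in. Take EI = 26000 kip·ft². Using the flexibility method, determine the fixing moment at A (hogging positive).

Release the roller at C. Primary structure: cantilever fixed at A.
Downward deflection at the released point C due to the loads:
  point load 111.8 at a = 6.52: Pa²(3L − a)/(6EI) = 12064/EI
  clockwise couple 149.5 at a = 3.62: M₀a(2L − a)/(2EI) = 2944/EI
  δ_0 = 15008/EI
Flexibility coefficient — unit upward force at C: δ_{CC} = L³/(3EI) = 127/EI.
With EI = 26000 kip·ft²: δ_0 = 0.57723 ft and δ_{CC} = 0.004886 ft/kip.
Compatibility — the spring shortens by R_C/k under the reaction it provides: δ_0 − R_C·δ_{CC} = R_C/k. With 1/k = 1/(510×12) ft/kip = 0.000163 ft/kip, R_C = δ_0 / (δ_{CC} + 1/k) = 0.57723 / (0.004886 + 0.000163) = 114.3 kip.
Moment equilibrium about A: M_A = Σ(load moments about A) − R_C·L = 878.4 − 114.3×7.25 = 49.58 kip·ft.

M_A = 49.58 kip·ft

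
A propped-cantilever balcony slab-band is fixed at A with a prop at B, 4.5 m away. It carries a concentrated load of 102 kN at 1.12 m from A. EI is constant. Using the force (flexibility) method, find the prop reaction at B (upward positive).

R_B = 8.691 kN

Take the reaction at B as the redundant and release it; the primary structure is a cantilever fixed at A.
Deflection at B on the released cantilever, summing each load's contribution:
  point load 102 at a = 1.12: Pa²(3L − a)/(6EI) = 264/EI
Flexibility coefficient — unit upward force at B: δ_{BB} = L³/(3EI) = 30.38/EI.
The prop prevents deflection at B: R_B = δ_0/δ_{BB} = 264/30.38 = 8.691 kN.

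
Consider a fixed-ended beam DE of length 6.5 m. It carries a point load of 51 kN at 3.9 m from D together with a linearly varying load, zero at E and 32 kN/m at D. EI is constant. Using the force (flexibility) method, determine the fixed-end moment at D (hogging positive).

Take the two fixed-end moments M_D, M_E as redundants; the released structure is the simple span DE.
Simple-span end rotations at D and E under the given loads:
  at D: point load 51 at a = 3.9: Pab(L + b)/(6LEI) = 120.7/EI
  at E: point load 51 at a = 3.9: Pab(L + a)/(6LEI) = 137.9/EI
  at D: triangular load, peak 32: w₀L³/(45EI) = 195.3/EI
  at E: triangular load, peak 32: 7w₀L³/(360EI) = 170.9/EI
  θ_D0 = 316/EI,  θ_E0 = 308.8/EI
Flexibility coefficients: a unit moment at one end gives L/(3EI) there and L/(6EI) at the far end, so f₁₁ = f₂₂ = 2.167/EI and f₁₂ = f₂₁ = 1.083/EI.
Compatibility — zero rotation at each built-in end:
  2.167 M_D + 1.083 M_E = 316
  1.083 M_D + 2.167 M_E = 308.8
Solving the pair gives M_D = 99.42 kN·m and M_E = 92.8 kN·m (hogging).

M_D = 99.42 kN·m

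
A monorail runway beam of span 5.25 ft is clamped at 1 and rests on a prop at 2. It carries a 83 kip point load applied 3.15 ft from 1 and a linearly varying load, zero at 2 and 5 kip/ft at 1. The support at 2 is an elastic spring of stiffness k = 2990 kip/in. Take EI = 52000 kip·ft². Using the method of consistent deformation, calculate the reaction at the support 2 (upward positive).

R_2 = 37.36 kip

Choose R_2 as the redundant. The primary structure is the cantilever fixed at 1.
Free-end deflection of the primary structure under the applied loading (downward +):
  point load 83 at a = 3.15: Pa²(3L − a)/(6EI) = 1729/EI
  triangular load, peak 5 at the fixed end: w₀L⁴/(30EI) = 126.6/EI
  δ_0 = 1856/EI
Flexibility coefficient — unit upward force at 2: δ_{22} = L³/(3EI) = 48.23/EI.
With EI = 52000 kip·ft²: δ_0 = 0.035694 ft and δ_{22} = 0.000928 ft/kip.
Compatibility — the spring shortens by R_2/k under the reaction it provides: δ_0 − R_2·δ_{22} = R_2/k. With 1/k = 1/(2990×12) ft/kip = 0.000028 ft/kip, R_2 = δ_0 / (δ_{22} + 1/k) = 0.035694 / (0.000928 + 0.000028) = 37.36 kip.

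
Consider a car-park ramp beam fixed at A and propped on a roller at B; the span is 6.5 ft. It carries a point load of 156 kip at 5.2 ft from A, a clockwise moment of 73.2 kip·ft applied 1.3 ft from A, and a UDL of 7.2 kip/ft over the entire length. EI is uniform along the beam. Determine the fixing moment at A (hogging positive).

M_A = 169 kip·ft

Release the roller at B. Primary structure: cantilever fixed at A.
Free-end deflection of the primary structure under the applied loading (downward +):
  point load 156 at a = 5.2: Pa²(3L − a)/(6EI) = 10053/EI
  clockwise couple 73.2 at a = 1.3: M₀a(2L − a)/(2EI) = 556.7/EI
  UDL 7.2: wL⁴/(8EI) = 1607/EI
  δ_0 = 12217/EI
Flexibility coefficient — unit upward force at B: δ_{BB} = L³/(3EI) = 91.54/EI.
Compatibility at B: δ_0 − R_B·δ_{BB} = 0, so R_B = 12217/91.54 = 133.5 kip.
Moment equilibrium about A: M_A = Σ(load moments about A) − R_B·L = 1036 − 133.5×6.5 = 169 kip·ft.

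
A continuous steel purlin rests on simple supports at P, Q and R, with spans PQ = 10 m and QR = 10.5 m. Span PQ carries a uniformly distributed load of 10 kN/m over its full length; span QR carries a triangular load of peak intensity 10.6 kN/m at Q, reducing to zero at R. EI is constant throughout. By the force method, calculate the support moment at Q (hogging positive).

Release continuity at Q by inserting a hinge; the redundant is the internal moment M_Q. The primary structure is two simply-supported spans PQ and QR.
Rotations at Q on the released spans (each span's end-slope, ×1/EI):
  span PQ: UDL 10: wL³/(24EI) = 416.7/EI
  span QR: triangular load, peak 10.6: w₀L³/(45EI) = 272.7/EI
  relative rotation θ_0 = (416.7 + 272.7)/EI = 689.4/EI
A unit hogging moment at Q produces rotation L₁/(3EI) + L₂/(3EI) = 6.833/EI.
Compatibility: M_Q·(L₁+L₂)/(3EI) = θ_0, giving M_Q = 100.9 kN·m (hogging).

M_Q = 100.9 kN·m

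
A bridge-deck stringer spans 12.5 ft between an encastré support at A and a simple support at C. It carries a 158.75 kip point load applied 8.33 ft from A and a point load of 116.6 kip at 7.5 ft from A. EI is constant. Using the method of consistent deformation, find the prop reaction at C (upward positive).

R_C = 132.6 kip

Choose R_C as the redundant. The primary structure is the cantilever fixed at A.
Primary-structure tip deflection at C by superposition:
  point load 158.75 at a = 8.33: Pa²(3L − a)/(6EI) = 53554/EI
  point load 116.6 at a = 7.5: Pa²(3L − a)/(6EI) = 32794/EI
  δ_0 = 86347/EI
Flexibility coefficient — unit upward force at C: δ_{CC} = L³/(3EI) = 651/EI.
The prop prevents deflection at C: R_C = δ_0/δ_{CC} = 86347/651 = 132.6 kip.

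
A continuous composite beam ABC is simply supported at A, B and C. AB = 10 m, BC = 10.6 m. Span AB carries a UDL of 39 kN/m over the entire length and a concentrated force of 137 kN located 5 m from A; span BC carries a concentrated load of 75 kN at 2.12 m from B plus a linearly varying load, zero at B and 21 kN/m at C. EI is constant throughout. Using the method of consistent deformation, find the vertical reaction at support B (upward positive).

R_B = 456 kN

Take M_B as the redundant. Released structure: two simple spans AB and BC with a hinge at B.
Discontinuity in slope at B on the released structure — sum the simple-span end rotations:
  span AB: UDL 39: wL³/(24EI) = 1625/EI
  span AB: point load 137 at a = 5: Pab(L + a)/(6LEI) = 856.2/EI
  span BC: point load 75 at a = 2.12: Pab(L + b)/(6LEI) = 404.5/EI
  span BC: triangular load, peak 21: 7w₀L³/(360EI) = 486.3/EI
  relative rotation θ_0 = (2481 + 890.8)/EI = 3372/EI
A unit hogging moment at B produces rotation L₁/(3EI) + L₂/(3EI) = 6.867/EI.
Slope continuity at B: θ_0 = M_B·6.867/EI, so M_B = 3372/6.867 = 491.1 kN·m (hogging).
Span AB, ΣM about A with M_B applied at B: R_B^{AB}·10 = 2635 + 491.1, so R_B^{AB} = 312.6 kN and R_A = 527 − 312.6 = 214.4 kN.
Span BC, ΣM about C: R_B^{BC}·10.6 = 1029 + 491.1, so R_B^{BC} = 143.4 kN and R_C = 186.3 − 143.4 = 42.87 kN.
R_B = 312.6 + 143.4 = 456 kN.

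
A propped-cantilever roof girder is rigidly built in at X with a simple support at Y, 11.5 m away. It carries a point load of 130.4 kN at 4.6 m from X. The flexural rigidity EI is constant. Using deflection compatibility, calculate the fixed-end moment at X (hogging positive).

Release the roller at Y. Primary structure: cantilever fixed at X.
Downward deflection at the released point Y due to the loads:
  point load 130.4 at a = 4.6: Pa²(3L − a)/(6EI) = 13750/EI
Flexibility coefficient — unit upward force at Y: δ_{YY} = L³/(3EI) = 507/EI.
The prop prevents deflection at Y: R_Y = δ_0/δ_{YY} = 13750/507 = 27.12 kN.
Moment equilibrium about X: M_X = Σ(load moments about X) − R_Y·L = 599.8 − 27.12×11.5 = 287.9 kN·m.

M_X = 287.9 kN·m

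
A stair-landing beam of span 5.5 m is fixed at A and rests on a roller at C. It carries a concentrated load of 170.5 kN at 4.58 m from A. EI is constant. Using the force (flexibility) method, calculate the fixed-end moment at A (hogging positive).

M_A = 76.24 kN·m

Choose R_C as the redundant. The primary structure is the cantilever fixed at A.
Downward deflection at the released point C due to the loads:
  point load 170.5 at a = 4.58: Pa²(3L − a)/(6EI) = 7105/EI
Flexibility coefficient — unit upward force at C: δ_{CC} = L³/(3EI) = 55.46/EI.
The prop prevents deflection at C: R_C = δ_0/δ_{CC} = 7105/55.46 = 128.1 kN.
Moment equilibrium about A: M_A = Σ(load moments about A) − R_C·L = 780.9 − 128.1×5.5 = 76.24 kN·m.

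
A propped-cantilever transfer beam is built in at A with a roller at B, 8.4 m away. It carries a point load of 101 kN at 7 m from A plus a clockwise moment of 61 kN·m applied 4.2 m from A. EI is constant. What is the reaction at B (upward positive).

R_B = 84.15 kN

Remove the prop at B; the released (primary) structure is a cantilever built in at A.
Free-end deflection of the primary structure under the applied loading (downward +):
  point load 101 at a = 7: Pa²(3L − a)/(6EI) = 15012/EI
  clockwise couple 61 at a = 4.2: M₀a(2L − a)/(2EI) = 1614/EI
  δ_0 = 16626/EI
Tip deflection under a unit load at B: L³/(3EI) = 197.6/EI.
The prop prevents deflection at B: R_B = δ_0/δ_{BB} = 16626/197.6 = 84.15 kN.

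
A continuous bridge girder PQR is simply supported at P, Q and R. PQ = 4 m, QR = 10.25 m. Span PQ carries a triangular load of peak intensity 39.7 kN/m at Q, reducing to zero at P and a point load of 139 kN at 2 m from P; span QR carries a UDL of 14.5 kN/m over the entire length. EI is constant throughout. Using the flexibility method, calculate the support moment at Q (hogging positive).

Release continuity at Q by inserting a hinge; the redundant is the internal moment M_Q. The primary structure is two simply-supported spans PQ and QR.
Rotations at Q on the released spans (each span's end-slope, ×1/EI):
  span PQ: triangular load, peak 39.7: w₀L³/(45EI) = 56.46/EI
  span PQ: point load 139 at a = 2: Pab(L + a)/(6LEI) = 139/EI
  span QR: UDL 14.5: wL³/(24EI) = 650.6/EI
  relative rotation θ_0 = (195.5 + 650.6)/EI = 846.1/EI
A unit hogging moment at Q produces rotation L₁/(3EI) + L₂/(3EI) = 4.75/EI.
Compatibility: M_Q·(L₁+L₂)/(3EI) = θ_0, giving M_Q = 178.1 kN·m (hogging).

M_Q = 178.1 kN·m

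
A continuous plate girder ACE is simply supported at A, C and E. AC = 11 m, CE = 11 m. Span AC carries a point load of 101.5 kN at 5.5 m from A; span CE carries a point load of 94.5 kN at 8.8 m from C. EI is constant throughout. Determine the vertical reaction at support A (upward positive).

R_A = 36.7 kN

Insert a hinge at C; M_C is the redundant, and each span becomes simply supported.
Rotations at C on the released spans (each span's end-slope, ×1/EI):
  span AC: point load 101.5 at a = 5.5: Pab(L + a)/(6LEI) = 767.6/EI
  span CE: point load 94.5 at a = 8.8: Pab(L + b)/(6LEI) = 365.9/EI
  relative rotation θ_0 = (767.6 + 365.9)/EI = 1133/EI
A unit hogging moment at C produces rotation L₁/(3EI) + L₂/(3EI) = 7.333/EI.
Compatibility: M_C·(L₁+L₂)/(3EI) = θ_0, giving M_C = 154.6 kN·m (hogging).
Span AC, ΣM about A with M_C applied at C: R_C^{AC}·11 = 558.2 + 154.6, so R_C^{AC} = 64.8 kN and R_A = 101.5 − 64.8 = 36.7 kN.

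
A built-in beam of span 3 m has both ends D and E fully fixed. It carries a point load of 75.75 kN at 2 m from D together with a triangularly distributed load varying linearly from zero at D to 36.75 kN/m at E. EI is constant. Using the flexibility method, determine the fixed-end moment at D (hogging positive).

M_D = 27.86 kN·m

Take the two fixed-end moments M_D, M_E as redundants; the released structure is the simple span DE.
On the primary (simply-supported) span, the end slopes from the loading are:
  at D: point load 75.75 at a = 2: Pab(L + b)/(6LEI) = 33.67/EI
  at E: point load 75.75 at a = 2: Pab(L + a)/(6LEI) = 42.08/EI
  at D: triangular load, peak 36.75: 7w₀L³/(360EI) = 19.29/EI
  at E: triangular load, peak 36.75: w₀L³/(45EI) = 22.05/EI
  θ_D0 = 52.96/EI,  θ_E0 = 64.13/EI
Flexibility coefficients: a unit moment at one end gives L/(3EI) there and L/(6EI) at the far end, so f₁₁ = f₂₂ = 1/EI and f₁₂ = f₂₁ = 0.5/EI.
Compatibility — zero rotation at each built-in end:
  1 M_D + 0.5 M_E = 52.96
  0.5 M_D + 1 M_E = 64.13
Solving the pair gives M_D = 27.86 kN·m and M_E = 50.2 kN·m (hogging).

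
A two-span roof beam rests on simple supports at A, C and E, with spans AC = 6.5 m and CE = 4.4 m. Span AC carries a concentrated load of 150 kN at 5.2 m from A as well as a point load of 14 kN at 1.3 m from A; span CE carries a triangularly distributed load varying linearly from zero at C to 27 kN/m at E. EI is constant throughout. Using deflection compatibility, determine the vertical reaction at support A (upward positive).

R_A = 25.62 kN

Release continuity at C by inserting a hinge; the redundant is the internal moment M_C. The primary structure is two simply-supported spans AC and CE.
Rotations at C on the released spans (each span's end-slope, ×1/EI):
  span AC: point load 150 at a = 5.2: Pab(L + a)/(6LEI) = 304.2/EI
  span AC: point load 14 at a = 1.3: Pab(L + a)/(6LEI) = 18.93/EI
  span CE: triangular load, peak 27: 7w₀L³/(360EI) = 44.72/EI
  relative rotation θ_0 = (323.1 + 44.72)/EI = 367.8/EI
A unit hogging moment at C produces rotation L₁/(3EI) + L₂/(3EI) = 3.633/EI.
Compatibility: M_C·(L₁+L₂)/(3EI) = θ_0, giving M_C = 101.2 kN·m (hogging).
Span AC, ΣM about A with M_C applied at C: R_C^{AC}·6.5 = 798.2 + 101.2, so R_C^{AC} = 138.4 kN and R_A = 164 − 138.4 = 25.62 kN.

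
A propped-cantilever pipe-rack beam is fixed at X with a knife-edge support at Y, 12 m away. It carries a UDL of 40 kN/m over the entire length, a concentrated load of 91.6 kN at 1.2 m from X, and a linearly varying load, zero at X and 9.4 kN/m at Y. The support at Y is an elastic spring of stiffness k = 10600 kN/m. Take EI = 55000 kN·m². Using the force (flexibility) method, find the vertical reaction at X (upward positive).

R_X = 417.5 kN

Remove the prop at Y; the released (primary) structure is a cantilever built in at X.
Downward deflection at the released point Y due to the loads:
  UDL 40: wL⁴/(8EI) = 103680/EI
  point load 91.6 at a = 1.2: Pa²(3L − a)/(6EI) = 765/EI
  triangular load, peak 9.4 at the free end: 11w₀L⁴/(120EI) = 17868/EI
  δ_0 = 122313/EI
Tip deflection under a unit load at Y: L³/(3EI) = 576/EI.
With EI = 55000 kN·m²: δ_0 = 2.2239 m and δ_{YY} = 0.010473 m/kN.
Compatibility — the spring shortens by R_Y/k under the reaction it provides: δ_0 − R_Y·δ_{YY} = R_Y/k. With 1/k = 0.000094 m/kN, R_Y = δ_0 / (δ_{YY} + 1/k) = 2.2239 / (0.010473 + 0.000094) = 210.5 kN.
Vertical equilibrium: R_X = ΣP − R_Y = 628 − 210.5 = 417.5 kN.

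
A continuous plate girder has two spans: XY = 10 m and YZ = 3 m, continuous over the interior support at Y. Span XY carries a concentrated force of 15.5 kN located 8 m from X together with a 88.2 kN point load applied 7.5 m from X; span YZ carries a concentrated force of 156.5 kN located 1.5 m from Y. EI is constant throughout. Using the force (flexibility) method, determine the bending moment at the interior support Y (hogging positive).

M_Y = 148.8 kN·m

Release continuity at Y by inserting a hinge; the redundant is the internal moment M_Y. The primary structure is two simply-supported spans XY and YZ.
Discontinuity in slope at Y on the released structure — sum the simple-span end rotations:
  span XY: point load 15.5 at a = 8: Pab(L + a)/(6LEI) = 74.4/EI
  span XY: point load 88.2 at a = 7.5: Pab(L + a)/(6LEI) = 482.3/EI
  span YZ: point load 156.5 at a = 1.5: Pab(L + b)/(6LEI) = 88.03/EI
  relative rotation θ_0 = (556.7 + 88.03)/EI = 644.8/EI
A unit hogging moment at Y produces rotation L₁/(3EI) + L₂/(3EI) = 4.333/EI.
Slope continuity at Y: θ_0 = M_Y·4.333/EI, so M_Y = 644.8/4.333 = 148.8 kN·m (hogging).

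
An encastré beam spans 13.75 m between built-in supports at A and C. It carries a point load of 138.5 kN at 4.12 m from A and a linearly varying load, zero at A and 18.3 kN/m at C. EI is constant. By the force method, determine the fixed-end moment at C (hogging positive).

Take the two fixed-end moments M_A, M_C as redundants; the released structure is the simple span AC.
End rotations of the released simple span under the applied load (×1/EI):
  at A: point load 138.5 at a = 4.12: Pab(L + b)/(6LEI) = 1557/EI
  at C: point load 138.5 at a = 4.12: Pab(L + a)/(6LEI) = 1190/EI
  at A: triangular load, peak 18.3: 7w₀L³/(360EI) = 925/EI
  at C: triangular load, peak 18.3: w₀L³/(45EI) = 1057/EI
  θ_A0 = 2482/EI,  θ_C0 = 2247/EI
Flexibility coefficients: a unit moment at one end gives L/(3EI) there and L/(6EI) at the far end, so f₁₁ = f₂₂ = 4.583/EI and f₁₂ = f₂₁ = 2.292/EI.
Compatibility — zero rotation at each built-in end:
  4.583 M_A + 2.292 M_C = 2482
  2.292 M_A + 4.583 M_C = 2247
Solving the pair gives M_A = 395.2 kN·m and M_C = 292.7 kN·m (hogging).

M_C = 292.7 kN·m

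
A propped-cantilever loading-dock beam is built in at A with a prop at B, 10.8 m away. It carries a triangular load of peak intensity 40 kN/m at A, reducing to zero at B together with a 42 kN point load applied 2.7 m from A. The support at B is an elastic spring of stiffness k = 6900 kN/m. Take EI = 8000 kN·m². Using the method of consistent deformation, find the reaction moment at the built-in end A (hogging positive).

M_A = 386.9 kN·m

Remove the prop at B; the released (primary) structure is a cantilever built in at A.
Deflection at B on the released cantilever, summing each load's contribution:
  triangular load, peak 40 at the fixed end: w₀L⁴/(30EI) = 18140/EI
  point load 42 at a = 2.7: Pa²(3L − a)/(6EI) = 1516/EI
  δ_0 = 19655/EI
Tip deflection under a unit load at B: L³/(3EI) = 419.9/EI.
With EI = 8000 kN·m²: δ_0 = 2.4569 m and δ_{BB} = 0.052488 m/kN.
Compatibility — the spring shortens by R_B/k under the reaction it provides: δ_0 − R_B·δ_{BB} = R_B/k. With 1/k = 0.000145 m/kN, R_B = δ_0 / (δ_{BB} + 1/k) = 2.4569 / (0.052488 + 0.000145) = 46.68 kN.
Moment equilibrium about A: M_A = Σ(load moments about A) − R_B·L = 891 − 46.68×10.8 = 386.9 kN·m.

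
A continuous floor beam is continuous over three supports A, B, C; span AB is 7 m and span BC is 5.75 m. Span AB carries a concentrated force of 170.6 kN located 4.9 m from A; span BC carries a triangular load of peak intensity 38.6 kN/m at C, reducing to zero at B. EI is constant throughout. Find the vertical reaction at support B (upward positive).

Insert a hinge at B; M_B is the redundant, and each span becomes simply supported.
End slopes at the hinge B, treating each span as simply supported:
  span AB: point load 170.6 at a = 4.9: Pab(L + a)/(6LEI) = 497.4/EI
  span BC: triangular load, peak 38.6: 7w₀L³/(360EI) = 142.7/EI
  relative rotation θ_0 = (497.4 + 142.7)/EI = 640.1/EI
A unit hogging moment at B produces rotation L₁/(3EI) + L₂/(3EI) = 4.25/EI.
Compatibility: M_B·(L₁+L₂)/(3EI) = θ_0, giving M_B = 150.6 kN·m (hogging).
Span AB, ΣM about A with M_B applied at B: R_B^{AB}·7 = 835.9 + 150.6, so R_B^{AB} = 140.9 kN and R_A = 170.6 − 140.9 = 29.66 kN.
Span BC, ΣM about C: R_B^{BC}·5.75 = 212.7 + 150.6, so R_B^{BC} = 63.18 kN and R_C = 111 − 63.18 = 47.79 kN.
R_B = 140.9 + 63.18 = 204.1 kN.

R_B = 204.1 kN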